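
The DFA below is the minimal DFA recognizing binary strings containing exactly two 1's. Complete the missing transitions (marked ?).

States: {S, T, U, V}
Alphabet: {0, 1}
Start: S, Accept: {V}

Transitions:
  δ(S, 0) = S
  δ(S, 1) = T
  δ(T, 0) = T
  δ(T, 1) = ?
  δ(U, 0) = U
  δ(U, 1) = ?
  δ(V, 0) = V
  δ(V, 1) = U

From the language and accept set, identify what each state tracks — S: zero 1's; T: one 1; U: ≥ three 1's (dead); V: two 1's.
Each missing δ(q, a) is the state matching the new tracked value after reading a.
δ(T, 1) = V; δ(U, 1) = U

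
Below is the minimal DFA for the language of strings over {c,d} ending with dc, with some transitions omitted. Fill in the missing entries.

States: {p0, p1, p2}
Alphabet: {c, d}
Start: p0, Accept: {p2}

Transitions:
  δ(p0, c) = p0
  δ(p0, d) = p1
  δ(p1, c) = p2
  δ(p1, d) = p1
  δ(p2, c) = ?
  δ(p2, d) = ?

From the language and accept set, identify what each state tracks — p0: no suffix match; p1: one trailing d; p2: suffix is dc.
Each missing δ(q, a) is the state matching the new tracked value after reading a.
δ(p2, c) = p0; δ(p2, d) = p1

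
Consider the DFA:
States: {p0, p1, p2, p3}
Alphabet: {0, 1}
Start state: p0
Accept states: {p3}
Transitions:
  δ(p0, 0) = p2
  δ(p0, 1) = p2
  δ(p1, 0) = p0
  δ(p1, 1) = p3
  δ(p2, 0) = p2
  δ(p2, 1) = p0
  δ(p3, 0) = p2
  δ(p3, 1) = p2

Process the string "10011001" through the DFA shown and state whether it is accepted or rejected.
Processing string "10011001":
  p0 --1--> p2
  p2 --0--> p2
  p2 --0--> p2
  p2 --1--> p0
  p0 --1--> p2
  p2 --0--> p2
  p2 --0--> p2
  p2 --1--> p0
Final state: p0
Accept states: {p3}
No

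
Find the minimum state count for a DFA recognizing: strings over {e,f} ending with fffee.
By Myhill–Nerode, count the distinguishable equivalence classes: 6 classes — one per longest suffix of the input that is a prefix of 'fffee' (lengths 0 through 5); only the length-5 class is accepting.
6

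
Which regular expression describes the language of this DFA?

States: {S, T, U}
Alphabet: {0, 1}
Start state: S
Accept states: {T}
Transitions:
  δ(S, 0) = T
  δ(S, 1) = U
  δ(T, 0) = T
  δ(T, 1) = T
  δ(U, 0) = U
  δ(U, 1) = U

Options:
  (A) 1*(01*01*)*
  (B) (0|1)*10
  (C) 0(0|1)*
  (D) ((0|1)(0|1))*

Check each option against the DFA on short strings; one disagreement eliminates an option:
  (A) 1*(01*01*)*: on ε the DFA stays in S and rejects (S ∉ Accept), but the regex matches it → eliminate
  (B) (0|1)*10: on '0' the DFA goes S → T and accepts (T ∈ Accept), but the regex does not match it → eliminate
  (C) 0(0|1)*: agrees with the DFA on every string of length ≤ 6
  (D) ((0|1)(0|1))*: on ε the DFA stays in S and rejects (S ∉ Accept), but the regex matches it → eliminate
Only (C) is consistent with the DFA.
(C) 0(0|1)*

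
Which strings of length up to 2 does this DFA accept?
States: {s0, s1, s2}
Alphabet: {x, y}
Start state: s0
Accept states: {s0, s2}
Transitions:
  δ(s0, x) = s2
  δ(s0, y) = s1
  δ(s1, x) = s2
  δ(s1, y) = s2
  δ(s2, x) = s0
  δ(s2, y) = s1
ε, x, xx, yx, yy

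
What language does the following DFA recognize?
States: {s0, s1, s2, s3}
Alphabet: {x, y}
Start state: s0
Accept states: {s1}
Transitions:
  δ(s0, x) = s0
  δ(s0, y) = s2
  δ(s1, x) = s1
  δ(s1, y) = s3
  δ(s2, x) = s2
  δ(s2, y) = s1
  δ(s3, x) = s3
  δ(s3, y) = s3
Testing a few strings:
  'xxy' → reject
  'yx' → reject
  'yxy' → accept
  'x' → reject
State roles: s0=zero y's; s1=two y's; s2=one y; s3=≥ three y's (dead)
All strings over {x,y} containing exactly two y's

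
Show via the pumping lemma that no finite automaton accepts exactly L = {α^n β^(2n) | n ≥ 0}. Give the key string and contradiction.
Assume L is regular with pumping length p. Idea: pumping the α-block breaks the 1:2 ratio.
Choose s = α^p β^(2p) (length 3p ≥ p). By the pumping lemma, s = xyz with |xy| ≤ p, |y| > 0, so y = α^k with k ≥ 1. Then xy²z = α^(p+k) β^(2p). For this to be in L we would need 2p = 2(p+k), i.e. 2k = 0, contradicting k ≥ 1. So xy²z ∉ L.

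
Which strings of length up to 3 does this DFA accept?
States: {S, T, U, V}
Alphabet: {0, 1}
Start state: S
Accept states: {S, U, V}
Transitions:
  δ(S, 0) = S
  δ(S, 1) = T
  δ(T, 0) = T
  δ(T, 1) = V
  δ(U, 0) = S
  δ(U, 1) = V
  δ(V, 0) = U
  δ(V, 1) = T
ε, 0, 00, 11, 000, 011, 101, 110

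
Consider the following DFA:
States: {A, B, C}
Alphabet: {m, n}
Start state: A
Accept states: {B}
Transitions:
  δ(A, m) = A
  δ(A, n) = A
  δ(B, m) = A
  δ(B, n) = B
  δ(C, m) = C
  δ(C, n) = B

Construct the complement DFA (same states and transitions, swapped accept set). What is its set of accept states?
Complement accept states = All states \ Original accept states
= {A, B, C} \ {B}
{A, C}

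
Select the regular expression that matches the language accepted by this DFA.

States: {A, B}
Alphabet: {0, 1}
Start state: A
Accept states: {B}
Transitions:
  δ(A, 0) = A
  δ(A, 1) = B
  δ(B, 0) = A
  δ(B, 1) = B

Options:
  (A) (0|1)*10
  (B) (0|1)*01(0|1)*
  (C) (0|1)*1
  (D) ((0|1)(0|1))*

Check each option against the DFA on short strings; one disagreement eliminates an option:
  (A) (0|1)*10: on '1' the DFA goes A → B and accepts (B ∈ Accept), but the regex does not match it → eliminate
  (B) (0|1)*01(0|1)*: on '1' the DFA goes A → B and accepts (B ∈ Accept), but the regex does not match it → eliminate
  (C) (0|1)*1: agrees with the DFA on every string of length ≤ 6
  (D) ((0|1)(0|1))*: on ε the DFA stays in A and rejects (A ∉ Accept), but the regex matches it → eliminate
Only (C) is consistent with the DFA.
(C) (0|1)*1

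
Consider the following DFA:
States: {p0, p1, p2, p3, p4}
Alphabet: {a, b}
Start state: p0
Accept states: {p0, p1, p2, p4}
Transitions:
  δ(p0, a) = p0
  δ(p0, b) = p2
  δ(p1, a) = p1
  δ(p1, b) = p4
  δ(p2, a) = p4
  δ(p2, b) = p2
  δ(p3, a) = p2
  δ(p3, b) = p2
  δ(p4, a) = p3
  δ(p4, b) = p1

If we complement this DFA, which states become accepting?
Complement accept states = All states \ Original accept states
= {p0, p1, p2, p3, p4} \ {p0, p1, p2, p4}
{p3}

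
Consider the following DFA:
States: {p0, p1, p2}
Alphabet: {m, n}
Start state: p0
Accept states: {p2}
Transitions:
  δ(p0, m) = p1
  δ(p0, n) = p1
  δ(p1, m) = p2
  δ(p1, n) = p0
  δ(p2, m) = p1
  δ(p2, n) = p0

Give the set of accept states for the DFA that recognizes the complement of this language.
Complement accept states = All states \ Original accept states
= {p0, p1, p2} \ {p2}
{p0, p1}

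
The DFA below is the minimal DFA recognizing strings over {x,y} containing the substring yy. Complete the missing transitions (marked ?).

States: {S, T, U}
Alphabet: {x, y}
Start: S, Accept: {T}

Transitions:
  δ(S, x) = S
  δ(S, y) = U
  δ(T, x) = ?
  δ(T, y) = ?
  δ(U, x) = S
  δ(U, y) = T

From the language and accept set, identify what each state tracks — S: no progress toward yy; T: substring yy seen; U: one trailing y.
Each missing δ(q, a) is the state matching the new tracked value after reading a.
δ(T, x) = T; δ(T, y) = T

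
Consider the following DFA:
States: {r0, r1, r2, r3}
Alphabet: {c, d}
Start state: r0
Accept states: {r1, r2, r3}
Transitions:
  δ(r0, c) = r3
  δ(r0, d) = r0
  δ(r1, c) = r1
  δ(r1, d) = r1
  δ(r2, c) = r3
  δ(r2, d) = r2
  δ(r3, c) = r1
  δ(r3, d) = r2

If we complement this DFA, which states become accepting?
Complement accept states = All states \ Original accept states
= {r0, r1, r2, r3} \ {r1, r2, r3}
{r0}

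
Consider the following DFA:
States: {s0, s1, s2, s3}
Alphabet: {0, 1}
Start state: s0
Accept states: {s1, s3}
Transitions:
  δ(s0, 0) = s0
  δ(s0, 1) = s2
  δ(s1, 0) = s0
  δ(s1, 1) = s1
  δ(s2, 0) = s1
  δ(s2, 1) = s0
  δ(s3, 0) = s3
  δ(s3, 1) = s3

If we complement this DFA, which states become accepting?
Complement accept states = All states \ Original accept states
= {s0, s1, s2, s3} \ {s1, s3}
{s0, s2}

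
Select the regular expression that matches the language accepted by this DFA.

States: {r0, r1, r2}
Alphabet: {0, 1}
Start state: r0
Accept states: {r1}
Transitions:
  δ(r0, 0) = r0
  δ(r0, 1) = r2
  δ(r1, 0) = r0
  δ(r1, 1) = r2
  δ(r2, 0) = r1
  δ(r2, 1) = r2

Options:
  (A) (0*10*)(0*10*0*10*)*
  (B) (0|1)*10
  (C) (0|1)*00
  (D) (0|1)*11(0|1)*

Check each option against the DFA on short strings; one disagreement eliminates an option:
  (A) (0*10*)(0*10*0*10*)*: on '1' the DFA goes r0 → r2 and rejects (r2 ∉ Accept), but the regex matches it → eliminate
  (B) (0|1)*10: agrees with the DFA on every string of length ≤ 6
  (C) (0|1)*00: on '00' the DFA goes r0 → r0 → r0 and rejects (r0 ∉ Accept), but the regex matches it → eliminate
  (D) (0|1)*11(0|1)*: on '10' the DFA goes r0 → r2 → r1 and accepts (r1 ∈ Accept), but the regex does not match it → eliminate
Only (B) is consistent with the DFA.
(B) (0|1)*10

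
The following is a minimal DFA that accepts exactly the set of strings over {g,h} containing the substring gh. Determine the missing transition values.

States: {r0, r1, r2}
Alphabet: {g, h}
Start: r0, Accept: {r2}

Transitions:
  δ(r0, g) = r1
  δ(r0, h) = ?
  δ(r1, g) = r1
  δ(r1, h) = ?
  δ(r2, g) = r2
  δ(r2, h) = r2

From the language and accept set, identify what each state tracks — r0: no g seen yet; r1: seen a g, waiting for h; r2: substring gh seen.
Each missing δ(q, a) is the state matching the new tracked value after reading a.
δ(r0, h) = r0; δ(r1, h) = r2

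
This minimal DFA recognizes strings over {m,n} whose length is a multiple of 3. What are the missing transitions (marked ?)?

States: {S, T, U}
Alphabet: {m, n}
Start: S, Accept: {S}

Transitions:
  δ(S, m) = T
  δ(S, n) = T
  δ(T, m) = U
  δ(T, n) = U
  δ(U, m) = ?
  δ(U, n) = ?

From the language and accept set, identify what each state tracks — S: length ≡ 0 (mod 3); T: length ≡ 1 (mod 3); U: length ≡ 2 (mod 3).
Each missing δ(q, a) is the state matching the new tracked value after reading a.
δ(U, m) = S; δ(U, n) = S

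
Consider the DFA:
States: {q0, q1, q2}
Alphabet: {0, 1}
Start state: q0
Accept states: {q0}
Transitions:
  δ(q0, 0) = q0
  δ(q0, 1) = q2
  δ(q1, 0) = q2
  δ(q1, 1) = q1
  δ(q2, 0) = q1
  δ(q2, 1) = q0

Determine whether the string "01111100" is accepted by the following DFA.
Processing string "01111100":
  q0 --0--> q0
  q0 --1--> q2
  q2 --1--> q0
  q0 --1--> q2
  q2 --1--> q0
  q0 --1--> q2
  q2 --0--> q1
  q1 --0--> q2
Final state: q2
Accept states: {q0}
No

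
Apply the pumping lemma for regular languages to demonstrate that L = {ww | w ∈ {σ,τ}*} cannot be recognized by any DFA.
Assume L is regular with pumping length p. Idea: pumping the leading σ-block breaks the equality of the two halves.
Choose s = σ^p τ σ^p τ ∈ L (with w = σ^p τ). |s| = 2p+2 ≥ p. By the pumping lemma, s = xyz with |xy| ≤ p, |y| > 0, so y = σ^k with k ≥ 1, in the first σ-block. Then xy²z = σ^(p+k) τ σ^p τ, of length 2p+2+k. If k is odd this length is odd, so it cannot be of the form ww. If k is even, each half has length p+1+k/2 ≤ p+k, so the first half lies entirely inside the leading σ-block and contains no τ, while the second half ends in τ; the halves differ. Either way xy²z ∉ L.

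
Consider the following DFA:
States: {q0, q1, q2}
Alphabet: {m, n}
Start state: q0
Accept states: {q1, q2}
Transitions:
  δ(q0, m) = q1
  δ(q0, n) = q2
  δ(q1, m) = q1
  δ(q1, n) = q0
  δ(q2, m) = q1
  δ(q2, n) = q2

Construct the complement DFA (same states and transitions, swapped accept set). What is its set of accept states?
Complement accept states = All states \ Original accept states
= {q0, q1, q2} \ {q1, q2}
{q0}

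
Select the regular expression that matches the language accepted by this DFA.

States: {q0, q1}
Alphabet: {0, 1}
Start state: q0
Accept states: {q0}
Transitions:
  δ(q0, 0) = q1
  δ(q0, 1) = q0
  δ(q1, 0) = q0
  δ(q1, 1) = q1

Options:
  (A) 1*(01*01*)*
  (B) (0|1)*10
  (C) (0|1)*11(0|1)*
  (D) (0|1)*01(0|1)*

Check each option against the DFA on short strings; one disagreement eliminates an option:
  (A) 1*(01*01*)*: agrees with the DFA on every string of length ≤ 6
  (B) (0|1)*10: on ε the DFA stays in q0 and accepts (q0 ∈ Accept), but the regex does not match it → eliminate
  (C) (0|1)*11(0|1)*: on ε the DFA stays in q0 and accepts (q0 ∈ Accept), but the regex does not match it → eliminate
  (D) (0|1)*01(0|1)*: on ε the DFA stays in q0 and accepts (q0 ∈ Accept), but the regex does not match it → eliminate
Only (A) is consistent with the DFA.
(A) 1*(01*01*)*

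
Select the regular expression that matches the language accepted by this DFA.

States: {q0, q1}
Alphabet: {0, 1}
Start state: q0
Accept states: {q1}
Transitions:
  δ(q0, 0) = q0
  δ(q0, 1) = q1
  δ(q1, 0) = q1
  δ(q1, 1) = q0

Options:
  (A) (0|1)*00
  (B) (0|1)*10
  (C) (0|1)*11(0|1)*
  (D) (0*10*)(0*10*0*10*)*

Check each option against the DFA on short strings; one disagreement eliminates an option:
  (A) (0|1)*00: on '1' the DFA goes q0 → q1 and accepts (q1 ∈ Accept), but the regex does not match it → eliminate
  (B) (0|1)*10: on '1' the DFA goes q0 → q1 and accepts (q1 ∈ Accept), but the regex does not match it → eliminate
  (C) (0|1)*11(0|1)*: on '1' the DFA goes q0 → q1 and accepts (q1 ∈ Accept), but the regex does not match it → eliminate
  (D) (0*10*)(0*10*0*10*)*: agrees with the DFA on every string of length ≤ 6
Only (D) is consistent with the DFA.
(D) (0*10*)(0*10*0*10*)*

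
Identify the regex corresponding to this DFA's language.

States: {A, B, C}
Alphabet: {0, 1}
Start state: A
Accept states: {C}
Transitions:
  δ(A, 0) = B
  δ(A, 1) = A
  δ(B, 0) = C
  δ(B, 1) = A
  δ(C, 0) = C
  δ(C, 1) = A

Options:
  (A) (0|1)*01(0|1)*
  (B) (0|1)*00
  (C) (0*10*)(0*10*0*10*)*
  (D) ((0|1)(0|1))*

Check each option against the DFA on short strings; one disagreement eliminates an option:
  (A) (0|1)*01(0|1)*: on '00' the DFA goes A → B → C and accepts (C ∈ Accept), but the regex does not match it → eliminate
  (B) (0|1)*00: agrees with the DFA on every string of length ≤ 6
  (C) (0*10*)(0*10*0*10*)*: on '1' the DFA goes A → A and rejects (A ∉ Accept), but the regex matches it → eliminate
  (D) ((0|1)(0|1))*: on ε the DFA stays in A and rejects (A ∉ Accept), but the regex matches it → eliminate
Only (B) is consistent with the DFA.
(B) (0|1)*00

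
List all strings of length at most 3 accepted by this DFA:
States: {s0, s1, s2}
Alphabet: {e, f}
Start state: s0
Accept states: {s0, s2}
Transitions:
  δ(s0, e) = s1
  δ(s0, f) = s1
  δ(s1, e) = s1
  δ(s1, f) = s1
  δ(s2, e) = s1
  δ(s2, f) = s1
ε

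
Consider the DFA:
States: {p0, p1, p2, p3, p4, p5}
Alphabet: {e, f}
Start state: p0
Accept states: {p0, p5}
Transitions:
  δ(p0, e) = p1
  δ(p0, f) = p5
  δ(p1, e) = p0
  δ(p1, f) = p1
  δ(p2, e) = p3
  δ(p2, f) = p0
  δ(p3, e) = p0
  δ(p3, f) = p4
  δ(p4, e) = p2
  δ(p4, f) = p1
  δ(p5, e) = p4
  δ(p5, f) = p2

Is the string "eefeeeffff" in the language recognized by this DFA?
Processing string "eefeeeffff":
  p0 --e--> p1
  p1 --e--> p0
  p0 --f--> p5
  p5 --e--> p4
  p4 --e--> p2
  p2 --e--> p3
  p3 --f--> p4
  p4 --f--> p1
  p1 --f--> p1
  p1 --f--> p1
Final state: p1
Accept states: {p0, p5}
No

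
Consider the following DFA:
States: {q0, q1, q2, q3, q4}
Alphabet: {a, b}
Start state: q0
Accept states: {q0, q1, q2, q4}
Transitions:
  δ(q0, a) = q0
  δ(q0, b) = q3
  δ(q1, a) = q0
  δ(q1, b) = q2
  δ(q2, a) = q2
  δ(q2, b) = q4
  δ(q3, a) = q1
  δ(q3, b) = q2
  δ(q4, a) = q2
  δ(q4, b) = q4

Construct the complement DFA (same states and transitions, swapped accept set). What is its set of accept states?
Complement accept states = All states \ Original accept states
= {q0, q1, q2, q3, q4} \ {q0, q1, q2, q4}
{q3}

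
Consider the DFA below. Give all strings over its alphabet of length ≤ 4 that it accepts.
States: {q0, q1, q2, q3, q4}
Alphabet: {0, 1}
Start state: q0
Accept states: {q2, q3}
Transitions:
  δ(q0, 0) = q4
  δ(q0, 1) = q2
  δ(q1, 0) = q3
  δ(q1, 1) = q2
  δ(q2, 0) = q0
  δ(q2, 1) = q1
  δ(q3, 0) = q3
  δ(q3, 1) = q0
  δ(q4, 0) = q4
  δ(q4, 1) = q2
1, 01, 001, 101, 110, 111, 0001, 0101, 0110, 0111, 1001, 1100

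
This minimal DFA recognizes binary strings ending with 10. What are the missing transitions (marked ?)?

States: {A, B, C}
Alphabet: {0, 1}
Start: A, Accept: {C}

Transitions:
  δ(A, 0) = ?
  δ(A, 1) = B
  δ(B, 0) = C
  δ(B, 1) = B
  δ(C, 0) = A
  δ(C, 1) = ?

From the language and accept set, identify what each state tracks — A: no suffix match; B: one trailing 1; C: suffix is 10.
Each missing δ(q, a) is the state matching the new tracked value after reading a.
δ(A, 0) = A; δ(C, 1) = B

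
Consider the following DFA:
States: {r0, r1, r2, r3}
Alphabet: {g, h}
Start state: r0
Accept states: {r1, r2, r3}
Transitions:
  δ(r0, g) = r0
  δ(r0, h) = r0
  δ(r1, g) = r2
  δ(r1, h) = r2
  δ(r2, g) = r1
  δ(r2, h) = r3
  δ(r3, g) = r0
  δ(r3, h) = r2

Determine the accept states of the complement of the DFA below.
Complement accept states = All states \ Original accept states
= {r0, r1, r2, r3} \ {r1, r2, r3}
{r0}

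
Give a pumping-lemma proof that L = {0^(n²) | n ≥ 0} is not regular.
Assume L is regular with pumping length p. Idea: pumping adds a fixed amount, but gaps between consecutive squares grow.
Choose s = 0^(p²) (length p² ≥ p). By the pumping lemma, s = xyz with |xy| ≤ p, |y| > 0, so |y| = k with 1 ≤ k ≤ p. Then |xy²z| = p²+k. Since p² < p²+k ≤ p²+p < (p+1)², the length p²+k lies strictly between consecutive squares, so it is not a perfect square and xy²z ∉ L.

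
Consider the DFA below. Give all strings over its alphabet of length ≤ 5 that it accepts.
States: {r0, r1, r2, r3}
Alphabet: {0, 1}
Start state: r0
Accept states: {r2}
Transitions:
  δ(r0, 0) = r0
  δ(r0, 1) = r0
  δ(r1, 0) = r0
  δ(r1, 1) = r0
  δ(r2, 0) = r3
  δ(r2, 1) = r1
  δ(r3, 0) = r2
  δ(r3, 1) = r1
None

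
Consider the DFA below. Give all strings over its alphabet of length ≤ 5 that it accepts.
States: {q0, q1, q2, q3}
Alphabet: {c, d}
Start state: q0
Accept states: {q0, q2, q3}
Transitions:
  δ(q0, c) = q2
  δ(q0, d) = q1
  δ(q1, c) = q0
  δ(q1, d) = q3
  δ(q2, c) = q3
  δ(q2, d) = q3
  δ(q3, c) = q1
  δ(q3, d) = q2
ε, c, cc, cd, dc, dd, ccd, cdd, dcc, ddd, cccc, cccd, ccdc, ccdd, cdcc, cdcd, cddc, cddd, dccc, dccd, dcdc, dcdd, ddcc, ddcd, dddc, dddd, ccccc, cccdd, ccdcd, ccddd, cdccc, cdcdd, cddcd, cdddd, dcccd, dccdd, dcdcc, dcddd, ddccc, ddcdd, dddcd, ddddd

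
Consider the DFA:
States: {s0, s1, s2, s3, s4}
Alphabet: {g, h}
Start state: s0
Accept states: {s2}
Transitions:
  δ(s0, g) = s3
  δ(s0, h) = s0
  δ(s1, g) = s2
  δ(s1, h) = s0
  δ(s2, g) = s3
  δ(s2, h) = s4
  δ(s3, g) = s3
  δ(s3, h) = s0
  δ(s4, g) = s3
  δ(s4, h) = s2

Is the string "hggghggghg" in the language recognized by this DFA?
Processing string "hggghggghg":
  s0 --h--> s0
  s0 --g--> s3
  s3 --g--> s3
  s3 --g--> s3
  s3 --h--> s0
  s0 --g--> s3
  s3 --g--> s3
  s3 --g--> s3
  s3 --h--> s0
  s0 --g--> s3
Final state: s3
Accept states: {s2}
No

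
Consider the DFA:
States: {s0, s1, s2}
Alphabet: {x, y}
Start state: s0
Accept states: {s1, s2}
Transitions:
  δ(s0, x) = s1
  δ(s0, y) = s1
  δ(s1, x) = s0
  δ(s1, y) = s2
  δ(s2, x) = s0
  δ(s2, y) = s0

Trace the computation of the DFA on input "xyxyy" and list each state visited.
read 'x': s0 → s1
  read 'y': s1 → s2
  read 'x': s2 → s0
  read 'y': s0 → s1
  read 'y': s1 → s2
s0 -> s1 -> s2 -> s0 -> s1 -> s2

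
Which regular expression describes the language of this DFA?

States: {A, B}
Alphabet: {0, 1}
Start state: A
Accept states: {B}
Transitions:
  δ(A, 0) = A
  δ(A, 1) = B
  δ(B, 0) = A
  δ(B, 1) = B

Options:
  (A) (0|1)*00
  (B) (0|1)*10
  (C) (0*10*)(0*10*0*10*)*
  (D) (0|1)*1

Check each option against the DFA on short strings; one disagreement eliminates an option:
  (A) (0|1)*00: on '1' the DFA goes A → B and accepts (B ∈ Accept), but the regex does not match it → eliminate
  (B) (0|1)*10: on '1' the DFA goes A → B and accepts (B ∈ Accept), but the regex does not match it → eliminate
  (C) (0*10*)(0*10*0*10*)*: on '10' the DFA goes A → B → A and rejects (A ∉ Accept), but the regex matches it → eliminate
  (D) (0|1)*1: agrees with the DFA on every string of length ≤ 6
Only (D) is consistent with the DFA.
(D) (0|1)*1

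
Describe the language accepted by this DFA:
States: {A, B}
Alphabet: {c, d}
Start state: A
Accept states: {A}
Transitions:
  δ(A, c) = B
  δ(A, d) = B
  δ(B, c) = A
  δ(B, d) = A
Testing a few strings:
  'dc' → accept
  'd' → reject
  'c' → reject
  'cd' → accept
State roles: A=even length so far; B=odd length so far
All strings over {c,d} of even length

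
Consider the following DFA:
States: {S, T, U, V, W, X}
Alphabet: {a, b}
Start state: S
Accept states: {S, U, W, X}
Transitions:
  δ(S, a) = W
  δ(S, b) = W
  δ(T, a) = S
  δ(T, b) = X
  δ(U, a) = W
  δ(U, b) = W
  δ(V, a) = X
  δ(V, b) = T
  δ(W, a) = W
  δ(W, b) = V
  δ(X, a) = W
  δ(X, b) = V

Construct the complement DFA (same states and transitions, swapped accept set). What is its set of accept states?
Complement accept states = All states \ Original accept states
= {S, T, U, V, W, X} \ {S, U, W, X}
{T, V}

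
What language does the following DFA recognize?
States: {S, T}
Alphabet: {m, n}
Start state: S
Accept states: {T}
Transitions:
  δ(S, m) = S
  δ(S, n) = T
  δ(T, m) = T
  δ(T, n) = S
Testing a few strings:
  'nm' → accept
  'nmm' → accept
  'nnn' → accept
  'n' → accept
State roles: S=even number of n's so far; T=odd number of n's so far
All strings over {m,n} with an odd number of n's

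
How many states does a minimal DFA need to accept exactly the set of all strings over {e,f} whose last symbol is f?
By Myhill–Nerode, count the distinguishable equivalence classes: 2^1 = 2 classes — the DFA must remember the last 1 symbol read; every pair of distinct length-1 suffixes is distinguishable by some continuation.
2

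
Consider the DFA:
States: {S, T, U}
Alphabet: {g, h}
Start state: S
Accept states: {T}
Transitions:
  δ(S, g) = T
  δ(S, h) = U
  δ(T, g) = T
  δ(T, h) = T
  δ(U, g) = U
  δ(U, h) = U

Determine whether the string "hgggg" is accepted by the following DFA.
Processing string "hgggg":
  S --h--> U
  U --g--> U
  U --g--> U
  U --g--> U
  U --g--> U
Final state: U
Accept states: {T}
No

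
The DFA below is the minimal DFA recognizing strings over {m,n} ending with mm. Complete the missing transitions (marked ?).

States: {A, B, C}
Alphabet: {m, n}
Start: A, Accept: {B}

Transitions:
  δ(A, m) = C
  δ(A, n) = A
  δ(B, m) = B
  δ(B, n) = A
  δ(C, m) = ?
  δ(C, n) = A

From the language and accept set, identify what each state tracks — A: last symbol not m; B: two trailing m's; C: one trailing m.
Each missing δ(q, a) is the state matching the new tracked value after reading a.
δ(C, m) = B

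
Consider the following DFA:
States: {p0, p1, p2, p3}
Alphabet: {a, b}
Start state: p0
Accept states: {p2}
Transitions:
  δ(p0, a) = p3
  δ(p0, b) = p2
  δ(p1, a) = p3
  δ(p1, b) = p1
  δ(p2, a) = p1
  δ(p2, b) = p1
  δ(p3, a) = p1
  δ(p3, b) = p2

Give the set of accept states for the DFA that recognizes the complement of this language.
Complement accept states = All states \ Original accept states
= {p0, p1, p2, p3} \ {p2}
{p0, p1, p3}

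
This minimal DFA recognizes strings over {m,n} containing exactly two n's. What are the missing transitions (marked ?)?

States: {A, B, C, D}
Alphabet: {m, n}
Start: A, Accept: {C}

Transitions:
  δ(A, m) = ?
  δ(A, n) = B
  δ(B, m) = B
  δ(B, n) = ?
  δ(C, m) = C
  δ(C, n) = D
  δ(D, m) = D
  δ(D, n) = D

From the language and accept set, identify what each state tracks — A: zero n's; B: one n; C: two n's; D: ≥ three n's (dead).
Each missing δ(q, a) is the state matching the new tracked value after reading a.
δ(A, m) = A; δ(B, n) = C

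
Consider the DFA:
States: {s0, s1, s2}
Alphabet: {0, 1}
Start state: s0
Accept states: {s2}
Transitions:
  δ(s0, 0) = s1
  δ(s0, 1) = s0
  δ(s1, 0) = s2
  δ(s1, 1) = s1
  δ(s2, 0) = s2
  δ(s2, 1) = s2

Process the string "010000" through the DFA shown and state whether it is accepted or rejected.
Processing string "010000":
  s0 --0--> s1
  s1 --1--> s1
  s1 --0--> s2
  s2 --0--> s2
  s2 --0--> s2
  s2 --0--> s2
Final state: s2
Accept states: {s2}
Yes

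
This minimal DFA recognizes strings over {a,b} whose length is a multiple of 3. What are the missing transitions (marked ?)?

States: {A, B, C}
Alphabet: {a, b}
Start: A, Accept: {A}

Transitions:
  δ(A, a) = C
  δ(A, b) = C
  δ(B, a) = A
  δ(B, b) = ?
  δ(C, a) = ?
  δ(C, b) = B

From the language and accept set, identify what each state tracks — A: length ≡ 0 (mod 3); B: length ≡ 2 (mod 3); C: length ≡ 1 (mod 3).
Each missing δ(q, a) is the state matching the new tracked value after reading a.
δ(B, b) = A; δ(C, a) = B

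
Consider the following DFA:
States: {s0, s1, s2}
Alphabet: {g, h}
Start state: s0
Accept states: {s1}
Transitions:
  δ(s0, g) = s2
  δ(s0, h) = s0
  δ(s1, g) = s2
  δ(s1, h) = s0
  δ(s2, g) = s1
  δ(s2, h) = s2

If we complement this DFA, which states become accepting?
Complement accept states = All states \ Original accept states
= {s0, s1, s2} \ {s1}
{s0, s2}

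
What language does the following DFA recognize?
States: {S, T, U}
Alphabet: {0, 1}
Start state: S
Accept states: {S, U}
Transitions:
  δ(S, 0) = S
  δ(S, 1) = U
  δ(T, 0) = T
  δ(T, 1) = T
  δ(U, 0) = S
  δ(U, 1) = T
Testing a few strings:
  '100' → accept
  '11' → reject
  '1' → accept
  '00' → accept
State roles: S=last symbol not 1 (ok); T=saw 11 (dead); U=last symbol 1 (ok)
All binary strings with no two consecutive 1's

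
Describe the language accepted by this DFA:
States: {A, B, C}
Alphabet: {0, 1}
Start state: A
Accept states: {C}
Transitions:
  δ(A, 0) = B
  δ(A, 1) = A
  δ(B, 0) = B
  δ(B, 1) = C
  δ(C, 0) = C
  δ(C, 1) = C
Testing a few strings:
  '0' → reject
  '110' → reject
  '010' → accept
  '1000' → reject
State roles: A=no 0 seen yet; B=seen a 0, waiting for 1; C=substring 01 seen
All binary strings containing the substring 01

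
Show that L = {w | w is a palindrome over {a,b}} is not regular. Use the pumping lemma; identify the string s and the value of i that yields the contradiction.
Assume L is regular with pumping length p. Idea: pumping the leading a-block breaks the symmetry.
Choose s = a^p b a^p (a palindrome of length 2p+1 ≥ p). By the pumping lemma, s = xyz with |xy| ≤ p, |y| > 0, so y = a^k with k > 0 (xy lies entirely in the first a^p). Then xy²z = a^(p+k) b a^p, which is not a palindrome since p+k ≠ p.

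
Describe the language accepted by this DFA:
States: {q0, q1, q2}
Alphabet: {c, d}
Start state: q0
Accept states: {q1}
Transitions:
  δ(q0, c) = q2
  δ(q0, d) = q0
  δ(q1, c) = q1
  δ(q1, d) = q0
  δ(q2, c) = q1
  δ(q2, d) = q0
Testing a few strings:
  'cc' → accept
  'ccd' → reject
  'cdcc' → accept
  'cd' → reject
State roles: q0=last symbol not c; q1=two trailing c's; q2=one trailing c
All strings over {c,d} ending with cc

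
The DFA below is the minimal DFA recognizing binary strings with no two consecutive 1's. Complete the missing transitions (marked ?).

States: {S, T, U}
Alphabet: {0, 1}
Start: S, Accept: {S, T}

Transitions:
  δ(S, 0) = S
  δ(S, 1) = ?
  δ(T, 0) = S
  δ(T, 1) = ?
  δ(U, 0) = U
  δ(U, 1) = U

From the language and accept set, identify what each state tracks — S: last symbol not 1 (ok); T: last symbol 1 (ok); U: saw 11 (dead).
Each missing δ(q, a) is the state matching the new tracked value after reading a.
δ(S, 1) = T; δ(T, 1) = U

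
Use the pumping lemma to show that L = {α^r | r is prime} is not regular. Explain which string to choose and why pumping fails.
Assume L is regular with pumping length p. Idea: pumping by a suitable count produces a composite length.
Let q be a prime with q ≥ p and choose s = α^q ∈ L. By the pumping lemma, s = xyz with |xy| ≤ p, |y| = k ≥ 1. Take i = q+1: |xy^(q+1)z| = q + q·k = q(1+k). Since q ≥ 2 and 1+k ≥ 2, q(1+k) is composite, so xy^(q+1)z ∉ L.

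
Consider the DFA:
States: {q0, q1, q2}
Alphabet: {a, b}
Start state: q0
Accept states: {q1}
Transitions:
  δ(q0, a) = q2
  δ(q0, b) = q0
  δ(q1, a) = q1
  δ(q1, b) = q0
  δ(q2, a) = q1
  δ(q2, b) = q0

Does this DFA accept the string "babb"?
Processing string "babb":
  q0 --b--> q0
  q0 --a--> q2
  q2 --b--> q0
  q0 --b--> q0
Final state: q0
Accept states: {q1}
No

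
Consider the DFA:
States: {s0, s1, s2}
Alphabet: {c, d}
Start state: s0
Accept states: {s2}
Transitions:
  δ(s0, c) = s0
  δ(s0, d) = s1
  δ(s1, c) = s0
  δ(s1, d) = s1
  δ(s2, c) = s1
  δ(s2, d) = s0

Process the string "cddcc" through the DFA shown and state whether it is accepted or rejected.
Processing string "cddcc":
  s0 --c--> s0
  s0 --d--> s1
  s1 --d--> s1
  s1 --c--> s0
  s0 --c--> s0
Final state: s0
Accept states: {s2}
No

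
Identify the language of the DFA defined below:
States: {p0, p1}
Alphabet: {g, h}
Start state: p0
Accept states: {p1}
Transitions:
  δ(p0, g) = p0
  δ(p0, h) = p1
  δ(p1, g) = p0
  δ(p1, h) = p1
Testing a few strings:
  'gh' → accept
  'h' → accept
  'hg' → reject
  'hgg' → reject
State roles: p0=last symbol not h; p1=last symbol is h
All strings over {g,h} ending with h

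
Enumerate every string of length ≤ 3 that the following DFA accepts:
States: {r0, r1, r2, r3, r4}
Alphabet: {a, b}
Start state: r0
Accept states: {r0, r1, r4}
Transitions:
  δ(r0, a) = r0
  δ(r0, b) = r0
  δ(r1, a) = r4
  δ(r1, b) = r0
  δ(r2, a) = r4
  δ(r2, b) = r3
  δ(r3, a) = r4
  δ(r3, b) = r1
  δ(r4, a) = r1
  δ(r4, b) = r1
ε, a, b, aa, ab, ba, bb, aaa, aab, aba, abb, baa, bab, bba, bbb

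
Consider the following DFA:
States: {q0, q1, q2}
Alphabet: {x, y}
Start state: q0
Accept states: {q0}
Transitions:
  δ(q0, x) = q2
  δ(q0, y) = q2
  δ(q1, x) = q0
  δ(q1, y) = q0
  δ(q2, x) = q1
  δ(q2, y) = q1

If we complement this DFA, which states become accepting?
Complement accept states = All states \ Original accept states
= {q0, q1, q2} \ {q0}
{q1, q2}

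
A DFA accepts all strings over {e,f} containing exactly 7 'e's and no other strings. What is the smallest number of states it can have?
By Myhill–Nerode, count the distinguishable equivalence classes: 9 classes — having seen 0, 1, …, 7, or >7 copies of 'e'; the count-7 class is the only accepting one and >7 is dead.
9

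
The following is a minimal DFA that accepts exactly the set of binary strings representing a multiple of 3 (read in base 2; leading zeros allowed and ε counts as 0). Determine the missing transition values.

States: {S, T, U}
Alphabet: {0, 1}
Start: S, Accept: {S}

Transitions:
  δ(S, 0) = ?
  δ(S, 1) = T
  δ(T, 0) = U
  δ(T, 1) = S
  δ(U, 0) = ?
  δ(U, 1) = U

From the language and accept set, identify what each state tracks — S: value ≡ 0 (mod 3); T: value ≡ 1 (mod 3); U: value ≡ 2 (mod 3).
Each missing δ(q, a) is the state matching the new tracked value after reading a.
δ(S, 0) = S; δ(U, 0) = T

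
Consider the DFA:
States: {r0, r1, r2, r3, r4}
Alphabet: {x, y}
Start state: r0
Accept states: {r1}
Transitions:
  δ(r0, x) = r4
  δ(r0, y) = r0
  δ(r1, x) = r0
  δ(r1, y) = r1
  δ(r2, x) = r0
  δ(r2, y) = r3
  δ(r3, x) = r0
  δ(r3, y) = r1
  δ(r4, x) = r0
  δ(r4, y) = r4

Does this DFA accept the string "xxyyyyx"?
Processing string "xxyyyyx":
  r0 --x--> r4
  r4 --x--> r0
  r0 --y--> r0
  r0 --y--> r0
  r0 --y--> r0
  r0 --y--> r0
  r0 --x--> r4
Final state: r4
Accept states: {r1}
No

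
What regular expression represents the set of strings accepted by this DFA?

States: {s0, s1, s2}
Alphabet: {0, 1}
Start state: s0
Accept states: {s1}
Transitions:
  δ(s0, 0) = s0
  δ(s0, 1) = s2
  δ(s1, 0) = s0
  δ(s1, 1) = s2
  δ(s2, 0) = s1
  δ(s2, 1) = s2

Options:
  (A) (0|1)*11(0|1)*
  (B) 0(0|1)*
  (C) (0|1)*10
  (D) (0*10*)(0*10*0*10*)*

Check each option against the DFA on short strings; one disagreement eliminates an option:
  (A) (0|1)*11(0|1)*: on '10' the DFA goes s0 → s2 → s1 and accepts (s1 ∈ Accept), but the regex does not match it → eliminate
  (B) 0(0|1)*: on '0' the DFA goes s0 → s0 and rejects (s0 ∉ Accept), but the regex matches it → eliminate
  (C) (0|1)*10: agrees with the DFA on every string of length ≤ 6
  (D) (0*10*)(0*10*0*10*)*: on '1' the DFA goes s0 → s2 and rejects (s2 ∉ Accept), but the regex matches it → eliminate
Only (C) is consistent with the DFA.
(C) (0|1)*10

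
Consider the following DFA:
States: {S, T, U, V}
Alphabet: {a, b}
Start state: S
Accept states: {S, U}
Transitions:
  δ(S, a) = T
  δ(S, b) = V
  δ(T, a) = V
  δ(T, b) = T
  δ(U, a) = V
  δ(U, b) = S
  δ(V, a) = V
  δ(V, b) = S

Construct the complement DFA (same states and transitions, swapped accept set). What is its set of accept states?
Complement accept states = All states \ Original accept states
= {S, T, U, V} \ {S, U}
{T, V}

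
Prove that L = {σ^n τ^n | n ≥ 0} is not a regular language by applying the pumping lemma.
Assume L is regular with pumping length p. Idea: pumping the σ-block changes the count balance.
Choose s = σ^p τ^p (length 2p ≥ p). By the pumping lemma, s = xyz with |xy| ≤ p, |y| > 0. So y = σ^k for some k > 0 (since xy is entirely within the σ's). Pumping gives xy²z = σ^(p+k) τ^p, which is not in L since p+k ≠ p.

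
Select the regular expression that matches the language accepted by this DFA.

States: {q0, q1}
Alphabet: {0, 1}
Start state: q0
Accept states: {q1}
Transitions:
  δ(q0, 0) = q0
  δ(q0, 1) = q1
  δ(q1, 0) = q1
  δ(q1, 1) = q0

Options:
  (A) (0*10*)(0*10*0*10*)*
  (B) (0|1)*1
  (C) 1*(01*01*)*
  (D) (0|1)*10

Check each option against the DFA on short strings; one disagreement eliminates an option:
  (A) (0*10*)(0*10*0*10*)*: agrees with the DFA on every string of length ≤ 6
  (B) (0|1)*1: on '10' the DFA goes q0 → q1 → q1 and accepts (q1 ∈ Accept), but the regex does not match it → eliminate
  (C) 1*(01*01*)*: on ε the DFA stays in q0 and rejects (q0 ∉ Accept), but the regex matches it → eliminate
  (D) (0|1)*10: on '1' the DFA goes q0 → q1 and accepts (q1 ∈ Accept), but the regex does not match it → eliminate
Only (A) is consistent with the DFA.
(A) (0*10*)(0*10*0*10*)*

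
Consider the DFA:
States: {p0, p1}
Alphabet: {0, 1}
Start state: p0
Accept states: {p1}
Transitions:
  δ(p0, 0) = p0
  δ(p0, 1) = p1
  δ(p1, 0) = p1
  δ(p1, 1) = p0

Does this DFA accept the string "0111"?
Processing string "0111":
  p0 --0--> p0
  p0 --1--> p1
  p1 --1--> p0
  p0 --1--> p1
Final state: p1
Accept states: {p1}
Yes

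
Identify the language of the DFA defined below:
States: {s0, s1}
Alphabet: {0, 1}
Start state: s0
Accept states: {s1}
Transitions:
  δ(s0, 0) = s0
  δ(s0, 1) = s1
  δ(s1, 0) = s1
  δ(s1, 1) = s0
Testing a few strings:
  '011' → reject
  '1' → accept
  '000' → reject
  '01' → accept
State roles: s0=even number of 1's so far; s1=odd number of 1's so far
All binary strings with an odd number of 1's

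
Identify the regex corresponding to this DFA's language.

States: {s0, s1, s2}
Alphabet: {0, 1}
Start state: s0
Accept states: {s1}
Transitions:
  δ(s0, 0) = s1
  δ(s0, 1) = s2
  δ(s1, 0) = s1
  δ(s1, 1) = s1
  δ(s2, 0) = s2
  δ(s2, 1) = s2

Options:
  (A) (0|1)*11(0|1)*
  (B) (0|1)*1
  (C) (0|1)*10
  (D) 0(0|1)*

Check each option against the DFA on short strings; one disagreement eliminates an option:
  (A) (0|1)*11(0|1)*: on '0' the DFA goes s0 → s1 and accepts (s1 ∈ Accept), but the regex does not match it → eliminate
  (B) (0|1)*1: on '0' the DFA goes s0 → s1 and accepts (s1 ∈ Accept), but the regex does not match it → eliminate
  (C) (0|1)*10: on '0' the DFA goes s0 → s1 and accepts (s1 ∈ Accept), but the regex does not match it → eliminate
  (D) 0(0|1)*: agrees with the DFA on every string of length ≤ 6
Only (D) is consistent with the DFA.
(D) 0(0|1)*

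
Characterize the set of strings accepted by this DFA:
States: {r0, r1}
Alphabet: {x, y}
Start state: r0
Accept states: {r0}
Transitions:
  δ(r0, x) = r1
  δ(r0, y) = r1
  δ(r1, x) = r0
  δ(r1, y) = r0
Testing a few strings:
  'y' → reject
  'xy' → accept
  'xyy' → reject
  'x' → reject
State roles: r0=even length so far; r1=odd length so far
All strings over {x,y} of even length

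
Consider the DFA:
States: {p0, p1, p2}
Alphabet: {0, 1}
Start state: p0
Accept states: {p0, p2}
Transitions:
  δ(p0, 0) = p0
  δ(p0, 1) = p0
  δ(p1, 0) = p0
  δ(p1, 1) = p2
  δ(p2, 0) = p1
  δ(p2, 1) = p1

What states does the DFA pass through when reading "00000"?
read '0': p0 → p0
  read '0': p0 → p0
  read '0': p0 → p0
  read '0': p0 → p0
  read '0': p0 → p0
p0 -> p0 -> p0 -> p0 -> p0 -> p0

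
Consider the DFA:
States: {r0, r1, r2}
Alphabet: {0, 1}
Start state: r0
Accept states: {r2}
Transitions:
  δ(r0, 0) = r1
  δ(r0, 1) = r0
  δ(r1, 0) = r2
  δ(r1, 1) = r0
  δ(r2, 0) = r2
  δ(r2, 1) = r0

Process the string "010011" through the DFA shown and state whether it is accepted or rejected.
Processing string "010011":
  r0 --0--> r1
  r1 --1--> r0
  r0 --0--> r1
  r1 --0--> r2
  r2 --1--> r0
  r0 --1--> r0
Final state: r0
Accept states: {r2}
No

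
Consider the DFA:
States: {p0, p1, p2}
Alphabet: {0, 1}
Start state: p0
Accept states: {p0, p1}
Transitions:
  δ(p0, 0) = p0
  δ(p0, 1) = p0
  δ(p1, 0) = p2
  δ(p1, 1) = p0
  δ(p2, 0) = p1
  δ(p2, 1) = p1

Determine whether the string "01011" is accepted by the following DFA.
Processing string "01011":
  p0 --0--> p0
  p0 --1--> p0
  p0 --0--> p0
  p0 --1--> p0
  p0 --1--> p0
Final state: p0
Accept states: {p0, p1}
Yes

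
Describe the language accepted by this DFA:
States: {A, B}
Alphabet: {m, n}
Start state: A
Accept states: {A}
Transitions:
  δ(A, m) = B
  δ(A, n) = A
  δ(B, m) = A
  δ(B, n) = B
Testing a few strings:
  'mm' → accept
  'mnm' → accept
  'm' → reject
  'nmn' → reject
State roles: A=even number of m's so far; B=odd number of m's so far
All strings over {m,n} with an even number of m's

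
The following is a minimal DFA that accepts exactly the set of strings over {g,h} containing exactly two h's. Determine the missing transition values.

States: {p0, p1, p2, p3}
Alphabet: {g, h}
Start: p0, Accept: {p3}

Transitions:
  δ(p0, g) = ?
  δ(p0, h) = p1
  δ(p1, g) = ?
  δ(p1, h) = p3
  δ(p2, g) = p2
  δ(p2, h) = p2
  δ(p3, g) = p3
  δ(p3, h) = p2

From the language and accept set, identify what each state tracks — p0: zero h's; p1: one h; p2: ≥ three h's (dead); p3: two h's.
Each missing δ(q, a) is the state matching the new tracked value after reading a.
δ(p0, g) = p0; δ(p1, g) = p1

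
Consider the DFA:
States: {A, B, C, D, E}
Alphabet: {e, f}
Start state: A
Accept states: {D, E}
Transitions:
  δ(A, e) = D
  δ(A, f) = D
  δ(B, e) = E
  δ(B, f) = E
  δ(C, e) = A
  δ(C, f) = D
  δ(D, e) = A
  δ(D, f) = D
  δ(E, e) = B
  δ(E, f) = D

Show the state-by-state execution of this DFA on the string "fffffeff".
read 'f': A → D
  read 'f': D → D
  read 'f': D → D
  read 'f': D → D
  read 'f': D → D
  read 'e': D → A
  read 'f': A → D
  read 'f': D → D
A -> D -> D -> D -> D -> D -> A -> D -> D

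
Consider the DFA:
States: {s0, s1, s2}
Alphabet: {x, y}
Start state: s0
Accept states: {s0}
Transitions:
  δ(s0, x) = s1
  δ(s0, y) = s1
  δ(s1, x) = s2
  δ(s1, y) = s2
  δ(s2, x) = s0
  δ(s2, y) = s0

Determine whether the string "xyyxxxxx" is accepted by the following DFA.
Processing string "xyyxxxxx":
  s0 --x--> s1
  s1 --y--> s2
  s2 --y--> s0
  s0 --x--> s1
  s1 --x--> s2
  s2 --x--> s0
  s0 --x--> s1
  s1 --x--> s2
Final state: s2
Accept states: {s0}
No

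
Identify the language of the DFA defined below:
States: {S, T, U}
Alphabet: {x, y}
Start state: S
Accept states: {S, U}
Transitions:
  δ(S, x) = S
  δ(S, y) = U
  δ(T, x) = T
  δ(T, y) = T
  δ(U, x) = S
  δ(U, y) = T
Testing a few strings:
  'x' → accept
  'yx' → accept
  'xxx' → accept
  'yxxx' → accept
State roles: S=last symbol not y (ok); T=saw yy (dead); U=last symbol y (ok)
All strings over {x,y} with no two consecutive y's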